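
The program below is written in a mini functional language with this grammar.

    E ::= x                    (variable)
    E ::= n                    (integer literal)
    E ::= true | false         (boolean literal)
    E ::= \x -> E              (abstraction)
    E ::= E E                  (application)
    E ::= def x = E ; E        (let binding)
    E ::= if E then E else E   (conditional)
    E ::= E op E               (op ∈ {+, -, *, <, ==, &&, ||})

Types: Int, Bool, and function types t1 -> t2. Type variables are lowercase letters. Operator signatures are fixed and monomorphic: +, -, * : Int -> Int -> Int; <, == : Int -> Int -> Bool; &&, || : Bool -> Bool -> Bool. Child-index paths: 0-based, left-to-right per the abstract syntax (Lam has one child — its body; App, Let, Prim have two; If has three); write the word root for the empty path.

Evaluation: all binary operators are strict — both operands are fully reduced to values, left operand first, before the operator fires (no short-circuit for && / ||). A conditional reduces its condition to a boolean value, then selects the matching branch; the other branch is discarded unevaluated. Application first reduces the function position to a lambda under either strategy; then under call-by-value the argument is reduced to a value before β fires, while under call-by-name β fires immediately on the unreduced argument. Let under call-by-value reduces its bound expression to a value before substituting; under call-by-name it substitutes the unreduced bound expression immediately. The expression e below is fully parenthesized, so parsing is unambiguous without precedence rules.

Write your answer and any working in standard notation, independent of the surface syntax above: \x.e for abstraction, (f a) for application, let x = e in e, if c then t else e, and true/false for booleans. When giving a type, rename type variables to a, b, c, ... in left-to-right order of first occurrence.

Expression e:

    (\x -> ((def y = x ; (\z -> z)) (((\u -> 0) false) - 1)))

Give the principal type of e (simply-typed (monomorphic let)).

Answer: a -> Int

Derivation:
x : a
let y : a
z : b
\z._ : b -> b
\u._ : c -> Int
  unify c -> Int ~ Bool -> d
  unify c ~ Bool
  unify Int ~ d
_ _ : Int
  unify Int ~ Int
  unify Int ~ Int
  unify b -> b ~ Int -> e
  unify b ~ Int
  unify Int ~ e
_ _ : Int
\x._ : a -> Int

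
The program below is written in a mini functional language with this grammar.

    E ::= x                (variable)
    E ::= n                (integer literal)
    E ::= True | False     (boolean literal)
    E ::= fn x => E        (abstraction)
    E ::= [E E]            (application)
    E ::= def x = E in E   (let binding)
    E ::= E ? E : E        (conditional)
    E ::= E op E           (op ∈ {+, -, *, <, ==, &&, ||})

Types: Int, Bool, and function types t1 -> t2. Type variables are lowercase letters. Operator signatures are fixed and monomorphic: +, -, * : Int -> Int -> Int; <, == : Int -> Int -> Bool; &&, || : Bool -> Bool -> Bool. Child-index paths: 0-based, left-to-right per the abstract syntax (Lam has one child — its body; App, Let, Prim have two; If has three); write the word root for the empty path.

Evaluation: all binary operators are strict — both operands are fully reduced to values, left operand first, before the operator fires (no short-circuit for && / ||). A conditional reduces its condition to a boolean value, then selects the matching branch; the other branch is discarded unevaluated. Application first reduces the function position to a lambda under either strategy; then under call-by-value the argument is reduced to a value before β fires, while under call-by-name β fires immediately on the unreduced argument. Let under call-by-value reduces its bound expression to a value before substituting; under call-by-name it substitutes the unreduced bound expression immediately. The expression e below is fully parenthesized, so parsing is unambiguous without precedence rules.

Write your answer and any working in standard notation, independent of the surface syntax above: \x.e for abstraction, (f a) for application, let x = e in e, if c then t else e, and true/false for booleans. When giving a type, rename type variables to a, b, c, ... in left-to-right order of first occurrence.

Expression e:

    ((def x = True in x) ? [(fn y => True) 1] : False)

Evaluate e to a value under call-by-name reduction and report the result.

Answer: true

Derivation:
step 0: (if (let x = true in x) then ((\y.true) 1) else false)
step 1: [let@0] (if true then ((\y.true) 1) else false)
step 2: [if@root] ((\y.true) 1)
step 3: [beta@root] true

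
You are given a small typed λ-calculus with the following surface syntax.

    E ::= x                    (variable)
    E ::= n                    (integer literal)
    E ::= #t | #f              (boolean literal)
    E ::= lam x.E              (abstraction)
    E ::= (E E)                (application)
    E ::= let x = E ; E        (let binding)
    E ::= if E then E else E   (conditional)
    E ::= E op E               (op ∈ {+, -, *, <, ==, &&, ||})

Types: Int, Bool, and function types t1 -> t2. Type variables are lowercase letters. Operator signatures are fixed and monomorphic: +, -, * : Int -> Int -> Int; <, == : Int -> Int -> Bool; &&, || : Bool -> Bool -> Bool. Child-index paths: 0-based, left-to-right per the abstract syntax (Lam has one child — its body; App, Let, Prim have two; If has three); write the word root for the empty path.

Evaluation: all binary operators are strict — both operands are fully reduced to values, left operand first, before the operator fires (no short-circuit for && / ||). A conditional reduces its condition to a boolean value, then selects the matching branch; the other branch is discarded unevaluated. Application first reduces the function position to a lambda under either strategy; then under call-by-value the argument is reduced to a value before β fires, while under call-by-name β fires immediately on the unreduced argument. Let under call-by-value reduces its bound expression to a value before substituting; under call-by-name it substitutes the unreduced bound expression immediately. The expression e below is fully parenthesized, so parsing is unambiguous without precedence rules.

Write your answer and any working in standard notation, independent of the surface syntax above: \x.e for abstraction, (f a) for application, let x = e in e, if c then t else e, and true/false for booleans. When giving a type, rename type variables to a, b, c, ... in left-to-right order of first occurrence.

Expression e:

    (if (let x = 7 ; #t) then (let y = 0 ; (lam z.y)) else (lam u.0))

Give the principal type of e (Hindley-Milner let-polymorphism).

Answer: a -> Int

Working:
let x : Int
  unify Bool ~ Bool
let y : Int
y : Int
\z._ : a -> Int
\u._ : b -> Int
  unify a -> Int ~ b -> Int
  unify a ~ b
  unify Int ~ Int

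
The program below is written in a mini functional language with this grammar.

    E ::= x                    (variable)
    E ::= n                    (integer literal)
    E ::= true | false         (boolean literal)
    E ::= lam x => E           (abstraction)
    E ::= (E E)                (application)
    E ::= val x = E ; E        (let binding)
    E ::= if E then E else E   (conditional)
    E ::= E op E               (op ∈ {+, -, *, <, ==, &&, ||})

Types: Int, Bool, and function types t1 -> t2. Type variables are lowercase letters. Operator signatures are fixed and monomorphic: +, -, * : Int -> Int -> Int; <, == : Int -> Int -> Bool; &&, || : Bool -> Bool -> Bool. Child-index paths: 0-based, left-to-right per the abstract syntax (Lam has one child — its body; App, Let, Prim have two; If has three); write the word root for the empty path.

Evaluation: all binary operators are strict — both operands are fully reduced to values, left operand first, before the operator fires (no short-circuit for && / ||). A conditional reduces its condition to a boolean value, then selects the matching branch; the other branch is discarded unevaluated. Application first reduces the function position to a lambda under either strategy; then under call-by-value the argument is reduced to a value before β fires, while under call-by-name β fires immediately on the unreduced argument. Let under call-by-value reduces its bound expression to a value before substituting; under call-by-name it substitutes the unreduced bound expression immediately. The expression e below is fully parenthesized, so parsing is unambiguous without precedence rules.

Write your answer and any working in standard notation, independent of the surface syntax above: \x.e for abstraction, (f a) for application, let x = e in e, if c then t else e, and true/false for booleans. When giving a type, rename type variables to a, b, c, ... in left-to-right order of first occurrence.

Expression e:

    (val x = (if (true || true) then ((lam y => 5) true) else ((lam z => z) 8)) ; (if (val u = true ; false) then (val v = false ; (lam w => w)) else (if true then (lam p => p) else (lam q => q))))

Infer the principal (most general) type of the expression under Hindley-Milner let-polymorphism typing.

Answer: a -> a

Trace:
  unify Bool ~ Bool
  unify Bool ~ Bool
  unify Bool ~ Bool
\y._ : a -> Int
  unify a -> Int ~ Bool -> b
  unify a ~ Bool
  unify Int ~ b
_ _ : Int
z : c
\z._ : c -> c
  unify c -> c ~ Int -> d
  unify c ~ Int
  unify Int ~ d
_ _ : Int
  unify Int ~ Int
let x : Int
let u : Bool
  unify Bool ~ Bool
let v : Bool
w : e
\w._ : e -> e
  unify Bool ~ Bool
p : f
\p._ : f -> f
q : g
\q._ : g -> g
  unify f -> f ~ g -> g
  unify f ~ g
  unify g ~ g
  unify e -> e ~ g -> g
  unify e ~ g
  unify g ~ g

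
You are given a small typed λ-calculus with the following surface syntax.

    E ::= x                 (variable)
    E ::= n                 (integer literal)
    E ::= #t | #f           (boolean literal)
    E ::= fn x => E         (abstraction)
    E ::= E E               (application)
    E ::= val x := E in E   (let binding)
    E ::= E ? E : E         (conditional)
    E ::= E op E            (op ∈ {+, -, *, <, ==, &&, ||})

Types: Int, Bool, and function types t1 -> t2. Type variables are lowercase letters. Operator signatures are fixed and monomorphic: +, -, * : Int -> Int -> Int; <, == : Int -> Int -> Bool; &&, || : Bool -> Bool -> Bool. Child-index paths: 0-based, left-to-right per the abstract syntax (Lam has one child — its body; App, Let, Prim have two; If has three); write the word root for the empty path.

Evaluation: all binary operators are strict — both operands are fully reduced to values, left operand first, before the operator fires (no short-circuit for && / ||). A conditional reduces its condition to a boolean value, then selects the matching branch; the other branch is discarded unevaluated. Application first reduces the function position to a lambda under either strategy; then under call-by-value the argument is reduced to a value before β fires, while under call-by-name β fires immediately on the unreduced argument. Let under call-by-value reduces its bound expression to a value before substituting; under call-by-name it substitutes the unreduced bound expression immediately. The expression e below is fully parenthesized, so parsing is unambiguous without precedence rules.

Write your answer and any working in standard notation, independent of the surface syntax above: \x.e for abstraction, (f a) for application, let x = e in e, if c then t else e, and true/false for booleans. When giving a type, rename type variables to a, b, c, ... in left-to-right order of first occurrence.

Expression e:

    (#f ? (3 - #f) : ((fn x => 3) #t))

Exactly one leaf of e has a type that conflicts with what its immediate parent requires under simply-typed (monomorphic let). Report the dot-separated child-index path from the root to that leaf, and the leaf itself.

Answer: 1.1 : false

Trace:
  unify Bool ~ Bool
  unify Int ~ Int
  unify Bool ~ Int
  FAIL: mismatch Bool ~ Int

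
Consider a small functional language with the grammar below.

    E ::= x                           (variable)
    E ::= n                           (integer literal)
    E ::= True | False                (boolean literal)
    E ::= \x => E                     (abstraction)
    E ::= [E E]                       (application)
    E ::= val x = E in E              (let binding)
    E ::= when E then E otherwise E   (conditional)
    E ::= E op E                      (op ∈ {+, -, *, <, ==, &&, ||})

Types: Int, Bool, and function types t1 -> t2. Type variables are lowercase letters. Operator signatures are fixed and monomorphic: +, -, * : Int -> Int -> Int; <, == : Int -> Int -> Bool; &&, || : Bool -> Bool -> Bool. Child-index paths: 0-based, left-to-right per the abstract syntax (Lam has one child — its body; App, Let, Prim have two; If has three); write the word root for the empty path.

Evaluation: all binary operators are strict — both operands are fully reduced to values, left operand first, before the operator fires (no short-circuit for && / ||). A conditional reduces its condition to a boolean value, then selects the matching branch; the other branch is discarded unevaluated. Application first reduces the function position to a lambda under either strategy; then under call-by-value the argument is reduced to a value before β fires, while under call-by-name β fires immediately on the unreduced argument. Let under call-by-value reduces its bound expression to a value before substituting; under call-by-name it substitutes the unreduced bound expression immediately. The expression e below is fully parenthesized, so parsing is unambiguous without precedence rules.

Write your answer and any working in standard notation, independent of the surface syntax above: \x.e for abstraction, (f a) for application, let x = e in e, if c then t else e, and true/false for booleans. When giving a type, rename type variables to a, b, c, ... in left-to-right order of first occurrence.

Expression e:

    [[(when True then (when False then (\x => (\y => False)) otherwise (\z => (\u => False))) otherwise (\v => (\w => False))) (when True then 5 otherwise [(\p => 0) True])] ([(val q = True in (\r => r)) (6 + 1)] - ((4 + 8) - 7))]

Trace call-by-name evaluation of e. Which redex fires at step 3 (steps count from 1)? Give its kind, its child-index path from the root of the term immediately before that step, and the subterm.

Working:
step 0: (((if true then (if false then (\x.(\y.false)) else (\z.(\u.false))) else (\v.(\w.false))) (if true then 5 else ((\p.0) true))) (((let q = true in (\r.r)) (6 + 1)) - ((4 + 8) - 7)))
step 1: [if@0.0] (((if false then (\x.(\y.false)) else (\z.(\u.false))) (if true then 5 else ((\p.0) true))) (((let q = true in (\r.r)) (6 + 1)) - ((4 + 8) - 7)))
step 2: [if@0.0] (((\z.(\u.false)) (if true then 5 else ((\p.0) true))) (((let q = true in (\r.r)) (6 + 1)) - ((4 + 8) - 7)))
step 3: [beta@0] ((\u.false) (((let q = true in (\r.r)) (6 + 1)) - ((4 + 8) - 7)))

Answer: beta at 0 : ((\z.(\u.false)) (if true then 5 else ((\p.0) true)))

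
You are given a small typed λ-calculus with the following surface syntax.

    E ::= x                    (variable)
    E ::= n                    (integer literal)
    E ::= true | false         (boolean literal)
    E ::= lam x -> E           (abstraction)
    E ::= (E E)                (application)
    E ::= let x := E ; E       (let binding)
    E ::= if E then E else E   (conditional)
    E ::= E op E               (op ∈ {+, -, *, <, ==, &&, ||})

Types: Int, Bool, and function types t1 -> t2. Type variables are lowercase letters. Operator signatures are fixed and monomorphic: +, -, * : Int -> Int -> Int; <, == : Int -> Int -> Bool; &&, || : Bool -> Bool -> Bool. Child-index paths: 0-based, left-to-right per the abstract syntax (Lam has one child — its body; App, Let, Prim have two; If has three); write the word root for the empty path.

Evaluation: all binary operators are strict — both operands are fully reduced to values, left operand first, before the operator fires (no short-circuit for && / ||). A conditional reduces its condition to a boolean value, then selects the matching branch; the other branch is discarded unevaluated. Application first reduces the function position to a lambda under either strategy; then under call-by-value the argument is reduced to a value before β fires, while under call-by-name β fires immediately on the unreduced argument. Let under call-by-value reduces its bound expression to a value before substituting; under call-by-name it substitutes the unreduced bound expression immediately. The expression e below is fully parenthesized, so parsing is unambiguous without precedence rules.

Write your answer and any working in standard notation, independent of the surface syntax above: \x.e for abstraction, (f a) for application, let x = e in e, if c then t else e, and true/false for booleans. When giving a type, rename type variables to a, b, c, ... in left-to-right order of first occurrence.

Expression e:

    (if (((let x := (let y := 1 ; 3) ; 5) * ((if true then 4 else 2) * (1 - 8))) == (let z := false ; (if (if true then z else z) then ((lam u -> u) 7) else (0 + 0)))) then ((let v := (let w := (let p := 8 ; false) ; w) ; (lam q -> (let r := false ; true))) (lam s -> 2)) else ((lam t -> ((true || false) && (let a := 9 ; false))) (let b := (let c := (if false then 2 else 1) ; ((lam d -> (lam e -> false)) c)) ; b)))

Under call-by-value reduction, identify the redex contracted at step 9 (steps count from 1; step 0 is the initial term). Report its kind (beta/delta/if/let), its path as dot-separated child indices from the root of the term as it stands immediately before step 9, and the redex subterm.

Answer: if at 0.1 : (if false then ((\u.u) 7) else (0 + 0))

Derivation:
step 0: (if (((let x = (let y = 1 in 3) in 5) * ((if true then 4 else 2) * (1 - 8))) == (let z = false in (if (if true then z else z) then ((\u.u) 7) else (0 + 0)))) then ((let v = (let w = (let p = 8 in false) in w) in (\q.(let r = false in true))) (\s.2)) else ((\t.((true || false) && (let a = 9 in false))) (let b = (let c = (if false then 2 else 1) in ((\d.(\e.false)) c)) in b)))
step 1: [let@0.0.0.0] (if (((let x = 3 in 5) * ((if true then 4 else 2) * (1 - 8))) == (let z = false in (if (if true then z else z) then ((\u.u) 7) else (0 + 0)))) then ((let v = (let w = (let p = 8 in false) in w) in (\q.(let r = false in true))) (\s.2)) else ((\t.((true || false) && (let a = 9 in false))) (let b = (let c = (if false then 2 else 1) in ((\d.(\e.false)) c)) in b)))
step 2: [let@0.0.0] (if ((5 * ((if true then 4 else 2) * (1 - 8))) == (let z = false in (if (if true then z else z) then ((\u.u) 7) else (0 + 0)))) then ((let v = (let w = (let p = 8 in false) in w) in (\q.(let r = false in true))) (\s.2)) else ((\t.((true || false) && (let a = 9 in false))) (let b = (let c = (if false then 2 else 1) in ((\d.(\e.false)) c)) in b)))
step 3: [if@0.0.1.0] (if ((5 * (4 * (1 - 8))) == (let z = false in (if (if true then z else z) then ((\u.u) 7) else (0 + 0)))) then ((let v = (let w = (let p = 8 in false) in w) in (\q.(let r = false in true))) (\s.2)) else ((\t.((true || false) && (let a = 9 in false))) (let b = (let c = (if false then 2 else 1) in ((\d.(\e.false)) c)) in b)))
step 4: [delta@0.0.1.1] (if ((5 * (4 * -7)) == (let z = false in (if (if true then z else z) then ((\u.u) 7) else (0 + 0)))) then ((let v = (let w = (let p = 8 in false) in w) in (\q.(let r = false in true))) (\s.2)) else ((\t.((true || false) && (let a = 9 in false))) (let b = (let c = (if false then 2 else 1) in ((\d.(\e.false)) c)) in b)))
step 5: [delta@0.0.1] (if ((5 * -28) == (let z = false in (if (if true then z else z) then ((\u.u) 7) else (0 + 0)))) then ((let v = (let w = (let p = 8 in false) in w) in (\q.(let r = false in true))) (\s.2)) else ((\t.((true || false) && (let a = 9 in false))) (let b = (let c = (if false then 2 else 1) in ((\d.(\e.false)) c)) in b)))
step 6: [delta@0.0] (if (-140 == (let z = false in (if (if true then z else z) then ((\u.u) 7) else (0 + 0)))) then ((let v = (let w = (let p = 8 in false) in w) in (\q.(let r = false in true))) (\s.2)) else ((\t.((true || false) && (let a = 9 in false))) (let b = (let c = (if false then 2 else 1) in ((\d.(\e.false)) c)) in b)))
step 7: [let@0.1] (if (-140 == (if (if true then false else false) then ((\u.u) 7) else (0 + 0))) then ((let v = (let w = (let p = 8 in false) in w) in (\q.(let r = false in true))) (\s.2)) else ((\t.((true || false) && (let a = 9 in false))) (let b = (let c = (if false then 2 else 1) in ((\d.(\e.false)) c)) in b)))
step 8: [if@0.1.0] (if (-140 == (if false then ((\u.u) 7) else (0 + 0))) then ((let v = (let w = (let p = 8 in false) in w) in (\q.(let r = false in true))) (\s.2)) else ((\t.((true || false) && (let a = 9 in false))) (let b = (let c = (if false then 2 else 1) in ((\d.(\e.false)) c)) in b)))
step 9: [if@0.1] (if (-140 == (0 + 0)) then ((let v = (let w = (let p = 8 in false) in w) in (\q.(let r = false in true))) (\s.2)) else ((\t.((true || false) && (let a = 9 in false))) (let b = (let c = (if false then 2 else 1) in ((\d.(\e.false)) c)) in b)))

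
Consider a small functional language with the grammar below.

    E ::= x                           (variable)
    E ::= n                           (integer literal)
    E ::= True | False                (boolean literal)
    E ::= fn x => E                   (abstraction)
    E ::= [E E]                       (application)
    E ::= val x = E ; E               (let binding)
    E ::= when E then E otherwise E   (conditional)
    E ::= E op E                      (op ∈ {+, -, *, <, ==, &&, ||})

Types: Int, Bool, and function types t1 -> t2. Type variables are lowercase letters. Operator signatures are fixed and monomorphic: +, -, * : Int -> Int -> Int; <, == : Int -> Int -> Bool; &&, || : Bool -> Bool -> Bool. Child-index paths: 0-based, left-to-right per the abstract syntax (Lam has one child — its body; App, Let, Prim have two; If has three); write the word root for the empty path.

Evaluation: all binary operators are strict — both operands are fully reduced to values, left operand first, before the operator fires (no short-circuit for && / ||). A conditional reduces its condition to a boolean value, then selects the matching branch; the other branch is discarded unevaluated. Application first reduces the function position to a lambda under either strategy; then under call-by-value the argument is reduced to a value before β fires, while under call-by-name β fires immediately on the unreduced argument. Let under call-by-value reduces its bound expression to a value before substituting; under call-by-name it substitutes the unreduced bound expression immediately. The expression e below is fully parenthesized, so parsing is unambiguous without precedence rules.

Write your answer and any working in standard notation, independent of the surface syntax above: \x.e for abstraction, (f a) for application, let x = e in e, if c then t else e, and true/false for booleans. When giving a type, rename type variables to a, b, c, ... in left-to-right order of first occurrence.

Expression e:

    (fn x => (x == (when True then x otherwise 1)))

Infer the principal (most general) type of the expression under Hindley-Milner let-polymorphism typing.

Derivation:
x : a
  unify a ~ Int
  unify Bool ~ Bool
x : Int
  unify Int ~ Int
  unify Int ~ Int
\x._ : Int -> Bool

Answer: Int -> Bool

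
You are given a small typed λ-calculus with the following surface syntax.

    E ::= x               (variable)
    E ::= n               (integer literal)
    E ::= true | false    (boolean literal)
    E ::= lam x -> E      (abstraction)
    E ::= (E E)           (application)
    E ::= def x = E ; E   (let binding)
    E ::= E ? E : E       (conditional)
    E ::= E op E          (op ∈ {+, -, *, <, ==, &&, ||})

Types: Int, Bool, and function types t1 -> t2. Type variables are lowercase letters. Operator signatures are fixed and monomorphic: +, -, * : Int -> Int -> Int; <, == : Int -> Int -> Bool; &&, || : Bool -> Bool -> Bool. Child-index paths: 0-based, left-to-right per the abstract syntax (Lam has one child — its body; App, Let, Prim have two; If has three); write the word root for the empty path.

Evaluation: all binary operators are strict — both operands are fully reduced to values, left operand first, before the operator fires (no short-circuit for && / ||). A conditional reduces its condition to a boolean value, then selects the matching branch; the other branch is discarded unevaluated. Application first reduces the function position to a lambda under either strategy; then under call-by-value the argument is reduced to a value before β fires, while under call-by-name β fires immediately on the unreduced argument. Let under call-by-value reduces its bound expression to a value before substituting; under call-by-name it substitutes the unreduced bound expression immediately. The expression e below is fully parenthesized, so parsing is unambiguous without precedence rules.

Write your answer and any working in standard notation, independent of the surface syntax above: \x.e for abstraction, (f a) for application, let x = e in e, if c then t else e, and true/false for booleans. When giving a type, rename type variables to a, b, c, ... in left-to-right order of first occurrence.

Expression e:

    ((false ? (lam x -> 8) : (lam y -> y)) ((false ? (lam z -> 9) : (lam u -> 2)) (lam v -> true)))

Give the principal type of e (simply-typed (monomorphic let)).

Answer: Int

Trace:
  unify Bool ~ Bool
\x._ : a -> Int
y : b
\y._ : b -> b
  unify a -> Int ~ b -> b
  unify a ~ b
  unify Int ~ b
  unify Bool ~ Bool
\z._ : c -> Int
\u._ : d -> Int
  unify c -> Int ~ d -> Int
  unify c ~ d
  unify Int ~ Int
\v._ : e -> Bool
  unify d -> Int ~ (e -> Bool) -> f
  unify d ~ e -> Bool
  unify Int ~ f
_ _ : Int
  unify Int -> Int ~ Int -> g
  unify Int ~ Int
  unify Int ~ g
_ _ : Int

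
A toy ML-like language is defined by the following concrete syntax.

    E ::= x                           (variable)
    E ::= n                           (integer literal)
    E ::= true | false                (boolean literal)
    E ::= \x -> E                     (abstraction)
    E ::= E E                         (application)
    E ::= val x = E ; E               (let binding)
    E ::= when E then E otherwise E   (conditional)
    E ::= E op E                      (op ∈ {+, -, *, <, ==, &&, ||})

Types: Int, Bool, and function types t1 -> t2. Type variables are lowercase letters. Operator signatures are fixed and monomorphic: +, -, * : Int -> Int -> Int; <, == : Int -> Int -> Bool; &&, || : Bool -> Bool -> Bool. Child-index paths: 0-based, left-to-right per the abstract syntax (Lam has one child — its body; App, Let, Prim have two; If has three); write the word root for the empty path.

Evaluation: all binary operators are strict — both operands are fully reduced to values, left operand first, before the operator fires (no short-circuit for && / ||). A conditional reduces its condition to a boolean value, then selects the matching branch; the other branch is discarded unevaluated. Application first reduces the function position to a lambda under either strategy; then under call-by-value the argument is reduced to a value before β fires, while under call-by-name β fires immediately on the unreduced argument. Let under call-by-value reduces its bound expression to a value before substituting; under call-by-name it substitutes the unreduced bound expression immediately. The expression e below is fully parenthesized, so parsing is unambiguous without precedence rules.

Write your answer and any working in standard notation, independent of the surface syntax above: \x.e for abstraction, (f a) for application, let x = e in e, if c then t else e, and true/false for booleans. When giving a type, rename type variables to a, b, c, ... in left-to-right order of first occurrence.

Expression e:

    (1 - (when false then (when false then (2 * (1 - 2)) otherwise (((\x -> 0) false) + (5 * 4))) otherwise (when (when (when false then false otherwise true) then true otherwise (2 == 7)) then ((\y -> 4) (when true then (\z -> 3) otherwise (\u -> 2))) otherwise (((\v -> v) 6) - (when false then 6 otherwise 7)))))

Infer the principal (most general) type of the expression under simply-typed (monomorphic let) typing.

Derivation:
  unify Int ~ Int
  unify Bool ~ Bool
  unify Bool ~ Bool
  unify Int ~ Int
  unify Int ~ Int
  unify Int ~ Int
  unify Int ~ Int
\x._ : a -> Int
  unify a -> Int ~ Bool -> b
  unify a ~ Bool
  unify Int ~ b
_ _ : Int
  unify Int ~ Int
  unify Int ~ Int
  unify Int ~ Int
  unify Int ~ Int
  unify Int ~ Int
  unify Bool ~ Bool
  unify Bool ~ Bool
  unify Bool ~ Bool
  unify Int ~ Int
  unify Int ~ Int
  unify Bool ~ Bool
  unify Bool ~ Bool
\y._ : c -> Int
  unify Bool ~ Bool
\z._ : d -> Int
\u._ : e -> Int
  unify d -> Int ~ e -> Int
  unify d ~ e
  unify Int ~ Int
  unify c -> Int ~ (e -> Int) -> f
  unify c ~ e -> Int
  unify Int ~ f
_ _ : Int
v : g
\v._ : g -> g
  unify g -> g ~ Int -> h
  unify g ~ Int
  unify Int ~ h
_ _ : Int
  unify Int ~ Int
  unify Bool ~ Bool
  unify Int ~ Int
  unify Int ~ Int
  unify Int ~ Int
  unify Int ~ Int
  unify Int ~ Int

Answer: Int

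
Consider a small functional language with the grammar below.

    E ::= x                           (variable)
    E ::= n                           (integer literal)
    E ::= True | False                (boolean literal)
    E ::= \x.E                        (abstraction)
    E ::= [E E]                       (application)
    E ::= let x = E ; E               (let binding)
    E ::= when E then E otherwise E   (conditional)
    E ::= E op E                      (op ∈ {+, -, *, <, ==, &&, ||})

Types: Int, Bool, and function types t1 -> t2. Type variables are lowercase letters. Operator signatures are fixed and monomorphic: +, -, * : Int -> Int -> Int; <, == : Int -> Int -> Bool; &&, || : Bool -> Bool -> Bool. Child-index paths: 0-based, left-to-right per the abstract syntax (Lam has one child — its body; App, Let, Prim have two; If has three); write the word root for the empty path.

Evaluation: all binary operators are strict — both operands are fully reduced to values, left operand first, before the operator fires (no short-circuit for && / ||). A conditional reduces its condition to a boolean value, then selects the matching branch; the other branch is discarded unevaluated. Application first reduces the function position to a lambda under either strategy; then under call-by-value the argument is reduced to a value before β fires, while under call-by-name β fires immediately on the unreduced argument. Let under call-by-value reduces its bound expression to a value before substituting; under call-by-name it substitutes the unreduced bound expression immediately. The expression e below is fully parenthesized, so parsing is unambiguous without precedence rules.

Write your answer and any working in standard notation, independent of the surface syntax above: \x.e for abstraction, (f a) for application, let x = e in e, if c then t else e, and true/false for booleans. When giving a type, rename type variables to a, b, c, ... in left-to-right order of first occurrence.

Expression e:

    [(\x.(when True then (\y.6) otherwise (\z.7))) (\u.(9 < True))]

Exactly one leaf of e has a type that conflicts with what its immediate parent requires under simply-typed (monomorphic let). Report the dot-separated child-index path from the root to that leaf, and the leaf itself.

Trace:
  unify Bool ~ Bool
\y._ : b -> Int
\z._ : c -> Int
  unify b -> Int ~ c -> Int
  unify b ~ c
  unify Int ~ Int
\x._ : a -> c -> Int
  unify Int ~ Int
  unify Bool ~ Int
  FAIL: mismatch Bool ~ Int

Answer: 1.0.1 : true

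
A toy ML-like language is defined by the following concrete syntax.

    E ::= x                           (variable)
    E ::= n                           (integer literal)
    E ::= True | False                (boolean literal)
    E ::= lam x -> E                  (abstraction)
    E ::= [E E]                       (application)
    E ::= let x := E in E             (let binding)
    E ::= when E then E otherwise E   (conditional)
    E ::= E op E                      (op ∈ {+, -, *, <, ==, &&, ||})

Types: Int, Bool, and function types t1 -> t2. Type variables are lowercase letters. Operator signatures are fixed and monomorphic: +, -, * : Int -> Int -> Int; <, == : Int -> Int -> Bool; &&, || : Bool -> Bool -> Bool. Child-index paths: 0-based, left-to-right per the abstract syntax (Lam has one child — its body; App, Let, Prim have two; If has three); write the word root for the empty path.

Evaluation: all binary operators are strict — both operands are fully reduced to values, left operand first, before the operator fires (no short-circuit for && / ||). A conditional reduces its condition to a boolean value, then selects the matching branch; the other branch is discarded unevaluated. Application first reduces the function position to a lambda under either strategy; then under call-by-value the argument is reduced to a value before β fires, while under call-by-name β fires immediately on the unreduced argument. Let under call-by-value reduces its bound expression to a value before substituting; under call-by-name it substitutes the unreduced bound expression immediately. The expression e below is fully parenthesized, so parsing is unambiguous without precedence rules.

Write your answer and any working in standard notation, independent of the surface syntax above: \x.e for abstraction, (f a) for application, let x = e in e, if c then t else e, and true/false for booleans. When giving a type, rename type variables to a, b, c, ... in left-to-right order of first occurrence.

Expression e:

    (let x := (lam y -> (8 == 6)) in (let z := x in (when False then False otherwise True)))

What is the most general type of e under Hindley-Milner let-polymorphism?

Working:
  unify Int ~ Int
  unify Int ~ Int
\y._ : a -> Bool
let x : forall. a -> Bool
x : b -> Bool
let z : forall. b -> Bool
  unify Bool ~ Bool
  unify Bool ~ Bool

Answer: Bool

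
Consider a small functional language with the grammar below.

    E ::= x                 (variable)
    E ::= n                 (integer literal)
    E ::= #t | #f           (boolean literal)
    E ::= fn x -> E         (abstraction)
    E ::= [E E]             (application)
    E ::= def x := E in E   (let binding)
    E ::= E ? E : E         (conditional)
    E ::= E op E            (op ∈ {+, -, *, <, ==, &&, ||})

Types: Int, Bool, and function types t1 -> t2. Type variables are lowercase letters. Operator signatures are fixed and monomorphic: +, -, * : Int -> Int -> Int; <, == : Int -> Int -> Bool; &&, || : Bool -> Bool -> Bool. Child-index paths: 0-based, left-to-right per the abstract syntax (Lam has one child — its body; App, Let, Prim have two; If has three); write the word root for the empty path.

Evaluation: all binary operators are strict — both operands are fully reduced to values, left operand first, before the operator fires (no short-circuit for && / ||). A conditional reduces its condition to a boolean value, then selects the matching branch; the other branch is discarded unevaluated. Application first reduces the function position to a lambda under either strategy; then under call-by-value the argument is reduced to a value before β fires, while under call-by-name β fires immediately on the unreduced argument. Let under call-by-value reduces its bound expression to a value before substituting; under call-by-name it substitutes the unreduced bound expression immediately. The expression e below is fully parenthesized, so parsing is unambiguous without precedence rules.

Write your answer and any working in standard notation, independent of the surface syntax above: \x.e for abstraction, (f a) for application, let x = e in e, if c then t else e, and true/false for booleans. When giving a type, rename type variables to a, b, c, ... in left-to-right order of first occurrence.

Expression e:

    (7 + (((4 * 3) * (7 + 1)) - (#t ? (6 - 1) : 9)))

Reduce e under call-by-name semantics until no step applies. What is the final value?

Working:
step 0: (7 + (((4 * 3) * (7 + 1)) - (if true then (6 - 1) else 9)))
step 1: [delta@1.0.0] (7 + ((12 * (7 + 1)) - (if true then (6 - 1) else 9)))
step 2: [delta@1.0.1] (7 + ((12 * 8) - (if true then (6 - 1) else 9)))
step 3: [delta@1.0] (7 + (96 - (if true then (6 - 1) else 9)))
step 4: [if@1.1] (7 + (96 - (6 - 1)))
step 5: [delta@1.1] (7 + (96 - 5))
step 6: [delta@1] (7 + 91)
step 7: [delta@root] 98

Answer: 98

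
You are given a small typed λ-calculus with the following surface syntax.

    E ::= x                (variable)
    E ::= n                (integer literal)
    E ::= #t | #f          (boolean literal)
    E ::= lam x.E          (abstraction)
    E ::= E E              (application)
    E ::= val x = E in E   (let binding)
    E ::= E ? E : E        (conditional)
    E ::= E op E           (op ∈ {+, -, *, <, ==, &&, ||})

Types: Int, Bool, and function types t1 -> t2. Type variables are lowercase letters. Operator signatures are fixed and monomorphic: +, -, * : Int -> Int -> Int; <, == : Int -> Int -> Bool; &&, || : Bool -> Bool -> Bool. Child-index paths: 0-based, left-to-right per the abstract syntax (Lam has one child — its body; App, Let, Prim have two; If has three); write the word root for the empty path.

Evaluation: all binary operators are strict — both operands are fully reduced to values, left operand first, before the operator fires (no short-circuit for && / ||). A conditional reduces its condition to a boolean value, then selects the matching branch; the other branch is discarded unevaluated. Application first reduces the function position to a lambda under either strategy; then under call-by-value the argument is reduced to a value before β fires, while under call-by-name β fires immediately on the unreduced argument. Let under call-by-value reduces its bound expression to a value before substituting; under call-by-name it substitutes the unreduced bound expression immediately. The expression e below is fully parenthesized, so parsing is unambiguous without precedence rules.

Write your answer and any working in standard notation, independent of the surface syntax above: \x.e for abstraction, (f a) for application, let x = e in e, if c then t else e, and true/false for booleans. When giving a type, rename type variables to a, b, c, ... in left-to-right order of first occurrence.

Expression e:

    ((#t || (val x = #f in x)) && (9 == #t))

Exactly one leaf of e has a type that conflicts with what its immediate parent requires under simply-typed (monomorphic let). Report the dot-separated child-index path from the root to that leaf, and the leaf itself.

Working:
  unify Bool ~ Bool
let x : Bool
x : Bool
  unify Bool ~ Bool
  unify Bool ~ Bool
  unify Int ~ Int
  unify Bool ~ Int
  FAIL: mismatch Bool ~ Int

Answer: 1.1 : true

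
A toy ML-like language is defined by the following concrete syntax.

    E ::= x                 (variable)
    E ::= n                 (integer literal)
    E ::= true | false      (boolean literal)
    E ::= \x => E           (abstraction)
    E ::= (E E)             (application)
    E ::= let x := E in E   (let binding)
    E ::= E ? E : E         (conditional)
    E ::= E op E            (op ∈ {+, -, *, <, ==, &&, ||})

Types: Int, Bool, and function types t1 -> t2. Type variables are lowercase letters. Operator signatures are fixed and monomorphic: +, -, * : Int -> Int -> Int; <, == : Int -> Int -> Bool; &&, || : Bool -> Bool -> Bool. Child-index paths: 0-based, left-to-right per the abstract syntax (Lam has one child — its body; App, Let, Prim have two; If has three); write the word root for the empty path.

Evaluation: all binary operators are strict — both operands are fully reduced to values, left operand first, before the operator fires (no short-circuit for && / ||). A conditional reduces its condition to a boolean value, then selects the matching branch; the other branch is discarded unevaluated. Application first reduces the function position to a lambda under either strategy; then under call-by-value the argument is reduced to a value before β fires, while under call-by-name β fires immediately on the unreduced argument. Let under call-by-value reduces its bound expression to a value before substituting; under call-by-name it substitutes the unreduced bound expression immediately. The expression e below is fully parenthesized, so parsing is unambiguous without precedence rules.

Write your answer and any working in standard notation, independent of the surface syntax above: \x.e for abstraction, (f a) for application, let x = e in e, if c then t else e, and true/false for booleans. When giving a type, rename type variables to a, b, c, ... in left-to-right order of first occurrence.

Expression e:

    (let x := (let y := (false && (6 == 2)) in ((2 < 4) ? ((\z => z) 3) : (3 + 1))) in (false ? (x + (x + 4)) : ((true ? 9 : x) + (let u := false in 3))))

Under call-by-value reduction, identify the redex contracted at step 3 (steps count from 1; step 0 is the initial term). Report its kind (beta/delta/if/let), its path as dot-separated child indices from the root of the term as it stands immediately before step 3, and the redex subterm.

Answer: let at 0 : (let y = false in (if (2 < 4) then ((\z.z) 3) else (3 + 1)))

Working:
step 0: (let x = (let y = (false && (6 == 2)) in (if (2 < 4) then ((\z.z) 3) else (3 + 1))) in (if false then (x + (x + 4)) else ((if true then 9 else x) + (let u = false in 3))))
step 1: [delta@0.0.1] (let x = (let y = (false && false) in (if (2 < 4) then ((\z.z) 3) else (3 + 1))) in (if false then (x + (x + 4)) else ((if true then 9 else x) + (let u = false in 3))))
step 2: [delta@0.0] (let x = (let y = false in (if (2 < 4) then ((\z.z) 3) else (3 + 1))) in (if false then (x + (x + 4)) else ((if true then 9 else x) + (let u = false in 3))))
step 3: [let@0] (let x = (if (2 < 4) then ((\z.z) 3) else (3 + 1)) in (if false then (x + (x + 4)) else ((if true then 9 else x) + (let u = false in 3))))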